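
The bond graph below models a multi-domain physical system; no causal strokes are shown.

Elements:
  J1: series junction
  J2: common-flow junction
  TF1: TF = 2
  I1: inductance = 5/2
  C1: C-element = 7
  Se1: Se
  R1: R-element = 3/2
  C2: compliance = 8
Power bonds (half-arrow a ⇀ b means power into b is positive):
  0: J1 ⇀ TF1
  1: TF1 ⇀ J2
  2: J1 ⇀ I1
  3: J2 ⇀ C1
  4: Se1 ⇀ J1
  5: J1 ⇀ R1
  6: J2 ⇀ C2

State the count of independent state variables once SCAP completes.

b4 →J1  (source Se1 imposes e)
b2 →I1  (I1 integral (f out))
b0 →J1  (common-f at J1 fixed by 2)
b5 →J1  (1-jn J1 has f-setter on 2)
b1 →TF1  (TF TF1: opposite of bond 0)
b3 →J2  (J2: bond 1 brought flow, rest push out)
b6 →J2  (common-f at J2 fixed by 1)

3  (C1, C2, I1 all integral)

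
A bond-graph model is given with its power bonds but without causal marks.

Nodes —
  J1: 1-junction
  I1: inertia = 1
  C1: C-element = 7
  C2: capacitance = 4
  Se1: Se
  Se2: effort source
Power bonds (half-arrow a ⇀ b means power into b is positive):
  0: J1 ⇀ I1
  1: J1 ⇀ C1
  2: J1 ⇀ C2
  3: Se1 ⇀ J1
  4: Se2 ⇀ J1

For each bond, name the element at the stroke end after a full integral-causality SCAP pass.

b3 stroke→J1  (source Se1 imposes e)
b4 stroke→J1  (Se2: effort source, stroke at far end)
b0 stroke→I1  (I1 integral (f out))
b1 stroke→J1  (J1 flow already set via bond 0)
b2 stroke→J1  (1-jn J1 has f-setter on 0)

#0 stroke→I1
#1 stroke→J1
#2 stroke→J1
#3 stroke→J1
#4 stroke→J1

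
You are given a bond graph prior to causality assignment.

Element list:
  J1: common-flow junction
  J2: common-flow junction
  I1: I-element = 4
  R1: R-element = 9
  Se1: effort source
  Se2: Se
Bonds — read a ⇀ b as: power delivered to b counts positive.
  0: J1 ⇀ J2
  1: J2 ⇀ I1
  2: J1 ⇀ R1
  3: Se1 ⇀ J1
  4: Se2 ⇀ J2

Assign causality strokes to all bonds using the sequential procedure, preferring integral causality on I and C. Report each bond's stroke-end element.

#0 |J2
#1 |I1
#2 |J1
#3 |J1
#4 |J2

β3 →J1  (Se1 (Se) sets effort on bond)
β4 →J2  (source Se2 imposes e)
β1 →I1  (I1: I, integral causality)
β0 →J2  (J2 flow already set via bond 1)
β2 →J1  (1-jn J1 has f-setter on 0)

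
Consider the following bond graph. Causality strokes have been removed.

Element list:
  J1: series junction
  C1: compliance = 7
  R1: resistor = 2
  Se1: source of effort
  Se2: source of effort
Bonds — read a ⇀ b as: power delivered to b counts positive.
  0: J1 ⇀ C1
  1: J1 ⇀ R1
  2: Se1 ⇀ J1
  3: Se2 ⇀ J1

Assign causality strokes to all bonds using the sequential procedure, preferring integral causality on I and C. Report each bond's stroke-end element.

bond 0 stroke→J1
bond 1 stroke→R1
bond 2 stroke→J1
bond 3 stroke→J1

#2 stroke→J1  (source Se1 imposes e)
#3 stroke→J1  (source Se2 imposes e)
#0 stroke→J1  (C1: C, integral causality)
#1 stroke→R1  (J1 needs exactly one f-in)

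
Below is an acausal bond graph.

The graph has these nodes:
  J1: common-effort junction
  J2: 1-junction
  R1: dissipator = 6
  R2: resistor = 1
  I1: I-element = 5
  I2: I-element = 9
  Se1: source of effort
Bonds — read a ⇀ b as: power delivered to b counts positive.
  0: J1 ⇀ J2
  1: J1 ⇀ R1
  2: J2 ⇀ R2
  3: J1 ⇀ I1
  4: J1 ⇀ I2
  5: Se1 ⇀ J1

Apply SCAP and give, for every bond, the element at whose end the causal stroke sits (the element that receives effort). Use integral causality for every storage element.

#5 stroke at J1  (Se1 fixes effort; stroke away)
#0 stroke at J2  (J1 effort already set via bond 5)
#1 stroke at R1  (J1: bond 5 brought effort, rest push out)
#3 stroke at I1  (J1: bond 5 brought effort, rest push out)
#4 stroke at I2  (J1: bond 5 brought effort, rest push out)
#2 stroke at R2  (J2 needs exactly one f-in)

b0 |J2
b1 |R1
b2 |R2
b3 |I1
b4 |I2
b5 |J1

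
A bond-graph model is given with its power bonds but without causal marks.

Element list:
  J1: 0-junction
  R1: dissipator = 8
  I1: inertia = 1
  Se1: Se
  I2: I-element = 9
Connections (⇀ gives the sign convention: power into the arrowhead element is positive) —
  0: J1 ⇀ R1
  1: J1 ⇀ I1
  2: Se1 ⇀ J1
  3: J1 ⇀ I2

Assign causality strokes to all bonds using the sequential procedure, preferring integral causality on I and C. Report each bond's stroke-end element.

#2 stroke at J1  (Se1: effort source, stroke at far end)
#0 stroke at R1  (0-jn J1 has e-setter on 2)
#1 stroke at I1  (J1 effort already set via bond 2)
#3 stroke at I2  (J1: bond 2 brought effort, rest push out)

β0 |R1
β1 |I1
β2 |J1
β3 |I2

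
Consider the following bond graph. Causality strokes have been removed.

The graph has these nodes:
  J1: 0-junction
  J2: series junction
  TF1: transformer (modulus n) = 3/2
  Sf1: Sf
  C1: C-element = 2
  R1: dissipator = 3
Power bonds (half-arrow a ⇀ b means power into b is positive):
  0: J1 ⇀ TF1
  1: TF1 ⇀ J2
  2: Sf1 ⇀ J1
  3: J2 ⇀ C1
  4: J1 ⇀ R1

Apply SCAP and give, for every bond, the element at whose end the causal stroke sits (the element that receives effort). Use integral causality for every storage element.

#0 |J1
#1 |TF1
#2 |Sf1
#3 |J2
#4 |R1

b2 →Sf1  (Sf1 fixes flow; stroke at Sf1)
b3 →J2  (C1: C, integral causality)
b1 →TF1  (only one flow-in slot at J2)
b0 →J1  (TF1: transformer flips bond 1)
b4 →R1  (0-jn J1 has e-setter on 0)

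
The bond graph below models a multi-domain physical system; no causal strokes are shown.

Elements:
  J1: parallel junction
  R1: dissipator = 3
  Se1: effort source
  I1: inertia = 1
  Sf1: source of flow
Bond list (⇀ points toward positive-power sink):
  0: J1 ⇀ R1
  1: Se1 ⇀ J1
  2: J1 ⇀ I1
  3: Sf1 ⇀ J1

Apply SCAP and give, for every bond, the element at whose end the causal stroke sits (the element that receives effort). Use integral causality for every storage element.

bond 1 stroke→J1  (Se1 (Se) sets effort on bond)
bond 3 stroke→Sf1  (Sf1 fixes flow; stroke at Sf1)
bond 0 stroke→R1  (common-e at J1 fixed by 1)
bond 2 stroke→I1  (0-jn J1 has e-setter on 1)

#0 |R1
#1 |J1
#2 |I1
#3 |Sf1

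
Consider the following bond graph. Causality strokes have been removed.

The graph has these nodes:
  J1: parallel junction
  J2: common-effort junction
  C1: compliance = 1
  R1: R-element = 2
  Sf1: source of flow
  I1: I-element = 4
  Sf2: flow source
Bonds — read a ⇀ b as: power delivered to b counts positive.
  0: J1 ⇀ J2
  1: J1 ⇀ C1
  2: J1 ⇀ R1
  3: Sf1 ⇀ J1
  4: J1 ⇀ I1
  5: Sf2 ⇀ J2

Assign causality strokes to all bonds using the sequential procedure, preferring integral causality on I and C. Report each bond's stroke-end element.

β3 →Sf1  (Sf1 (Sf) sets flow on bond)
β5 →Sf2  (Sf2: flow source, stroke at near end)
β0 →J2  (only one effort-in slot at J2)
β1 →J1  (C1 outputs effort q/C1)
β2 →R1  (common-e at J1 fixed by 1)
β4 →I1  (J1: bond 1 brought effort, rest push out)

b0 stroke→J2
b1 stroke→J1
b2 stroke→R1
b3 stroke→Sf1
b4 stroke→I1
b5 stroke→Sf2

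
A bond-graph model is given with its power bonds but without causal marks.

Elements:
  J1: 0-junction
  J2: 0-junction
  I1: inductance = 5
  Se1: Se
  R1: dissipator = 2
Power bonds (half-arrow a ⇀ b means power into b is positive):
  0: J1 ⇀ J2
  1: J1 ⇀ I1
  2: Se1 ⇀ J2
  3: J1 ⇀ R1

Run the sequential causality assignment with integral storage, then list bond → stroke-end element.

β0 →J1
β1 →I1
β2 →J2
β3 →R1

β2 stroke at J2  (Se1 fixes effort; stroke away)
β0 stroke at J1  (common-e at J2 fixed by 2)
β1 stroke at I1  (J1: bond 0 brought effort, rest push out)
β3 stroke at R1  (0-jn J1 has e-setter on 0)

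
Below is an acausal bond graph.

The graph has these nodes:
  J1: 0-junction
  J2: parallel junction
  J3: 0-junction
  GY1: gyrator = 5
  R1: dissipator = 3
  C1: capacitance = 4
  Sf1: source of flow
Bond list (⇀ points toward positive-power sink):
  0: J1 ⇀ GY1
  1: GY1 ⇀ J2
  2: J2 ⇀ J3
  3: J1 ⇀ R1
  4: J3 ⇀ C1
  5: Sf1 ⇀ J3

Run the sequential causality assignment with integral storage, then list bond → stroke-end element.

b5 stroke→Sf1  (Sf1 fixes flow; stroke at Sf1)
b4 stroke→J3  (C1 outputs effort q/C1)
b2 stroke→J2  (common-e at J3 fixed by 4)
b1 stroke→GY1  (J2: bond 2 brought effort, rest push out)
b0 stroke→GY1  (GY1: gyrator matches bond 1)
b3 stroke→J1  (J1 needs exactly one e-in)

bond 0 |GY1
bond 1 |GY1
bond 2 |J2
bond 3 |J1
bond 4 |J3
bond 5 |Sf1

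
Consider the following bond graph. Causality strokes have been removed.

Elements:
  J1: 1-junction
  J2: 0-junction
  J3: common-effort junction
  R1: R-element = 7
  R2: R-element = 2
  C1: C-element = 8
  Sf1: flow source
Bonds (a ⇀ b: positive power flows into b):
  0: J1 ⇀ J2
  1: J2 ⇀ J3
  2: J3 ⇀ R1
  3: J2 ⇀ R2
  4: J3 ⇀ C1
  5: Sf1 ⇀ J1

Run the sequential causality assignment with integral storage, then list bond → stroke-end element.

#0 →J1
#1 →J2
#2 →R1
#3 →R2
#4 →J3
#5 →Sf1

β5 |Sf1  (source Sf1 imposes f)
β0 |J1  (common-f at J1 fixed by 5)
β4 |J3  (C1 integral (e out))
β1 |J2  (J3: bond 4 brought effort, rest push out)
β2 |R1  (0-jn J3 has e-setter on 4)
β3 |R2  (common-e at J2 fixed by 1)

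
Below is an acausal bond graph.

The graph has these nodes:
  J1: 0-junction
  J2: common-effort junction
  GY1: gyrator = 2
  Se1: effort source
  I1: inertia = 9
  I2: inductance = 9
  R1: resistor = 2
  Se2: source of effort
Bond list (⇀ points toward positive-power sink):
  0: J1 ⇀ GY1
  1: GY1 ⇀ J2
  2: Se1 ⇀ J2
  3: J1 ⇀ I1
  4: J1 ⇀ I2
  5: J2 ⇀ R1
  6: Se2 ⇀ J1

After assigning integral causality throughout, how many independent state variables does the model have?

2  (I1, I2 all integral)

bond 2 stroke→J2  (source Se1 imposes e)
bond 6 stroke→J1  (Se2 fixes effort; stroke away)
bond 0 stroke→GY1  (common-e at J1 fixed by 6)
bond 3 stroke→I1  (0-jn J1 has e-setter on 6)
bond 4 stroke→I2  (0-jn J1 has e-setter on 6)
bond 1 stroke→GY1  (J2: bond 2 brought effort, rest push out)
bond 5 stroke→R1  (0-jn J2 has e-setter on 2)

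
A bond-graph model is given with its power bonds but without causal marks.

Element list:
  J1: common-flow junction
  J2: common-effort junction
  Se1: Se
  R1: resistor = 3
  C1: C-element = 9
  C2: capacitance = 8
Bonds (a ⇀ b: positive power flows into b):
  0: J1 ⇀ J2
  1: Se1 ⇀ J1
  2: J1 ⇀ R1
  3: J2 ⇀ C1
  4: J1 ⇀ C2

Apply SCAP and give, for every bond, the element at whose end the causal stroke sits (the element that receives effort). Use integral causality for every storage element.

bond 1 stroke at J1  (Se1 (Se) sets effort on bond)
bond 3 stroke at J2  (C1 integral (e out))
bond 0 stroke at J1  (0-jn J2 has e-setter on 3)
bond 4 stroke at J1  (C2 integral (e out))
bond 2 stroke at R1  (only one flow-in slot at J1)

#0 |J1
#1 |J1
#2 |R1
#3 |J2
#4 |J1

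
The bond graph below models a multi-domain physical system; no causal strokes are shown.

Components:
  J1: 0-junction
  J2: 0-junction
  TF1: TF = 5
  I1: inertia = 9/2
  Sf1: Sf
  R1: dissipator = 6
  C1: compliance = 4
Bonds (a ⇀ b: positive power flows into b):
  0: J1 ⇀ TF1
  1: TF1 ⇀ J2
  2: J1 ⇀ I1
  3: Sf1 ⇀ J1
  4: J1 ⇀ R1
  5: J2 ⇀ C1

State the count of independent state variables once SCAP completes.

b3 |Sf1  (Sf1 fixes flow; stroke at Sf1)
b2 |I1  (I1 outputs flow p/I1)
b5 |J2  (C1 integral (e out))
b1 |TF1  (common-e at J2 fixed by 5)
b0 |J1  (TF TF1: opposite of bond 1)
b4 |R1  (J1: bond 0 brought effort, rest push out)

2  (C1, I1 all integral)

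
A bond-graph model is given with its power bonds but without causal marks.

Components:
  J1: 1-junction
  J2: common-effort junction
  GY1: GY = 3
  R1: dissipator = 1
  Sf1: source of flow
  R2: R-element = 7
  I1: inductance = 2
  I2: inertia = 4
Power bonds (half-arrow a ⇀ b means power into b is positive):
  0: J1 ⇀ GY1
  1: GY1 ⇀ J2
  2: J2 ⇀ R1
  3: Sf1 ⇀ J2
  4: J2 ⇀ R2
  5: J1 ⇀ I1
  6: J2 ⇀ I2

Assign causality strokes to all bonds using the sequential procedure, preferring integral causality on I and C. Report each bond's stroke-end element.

bond 3 |Sf1  (Sf1: flow source, stroke at near end)
bond 5 |I1  (I1 integral (f out))
bond 0 |J1  (common-f at J1 fixed by 5)
bond 1 |J2  (GY1 both-in/both-out from 0)
bond 2 |R1  (J2 effort already set via bond 1)
bond 4 |R2  (J2: bond 1 brought effort, rest push out)
bond 6 |I2  (J2: bond 1 brought effort, rest push out)

b0 stroke at J1
b1 stroke at J2
b2 stroke at R1
b3 stroke at Sf1
b4 stroke at R2
b5 stroke at I1
b6 stroke at I2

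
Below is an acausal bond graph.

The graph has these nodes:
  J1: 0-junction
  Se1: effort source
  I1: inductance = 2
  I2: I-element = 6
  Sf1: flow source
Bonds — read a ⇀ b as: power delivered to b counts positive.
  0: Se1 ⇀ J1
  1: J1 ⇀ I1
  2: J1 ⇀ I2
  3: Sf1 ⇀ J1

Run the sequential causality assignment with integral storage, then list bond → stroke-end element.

b0 |J1  (Se1 fixes effort; stroke away)
b3 |Sf1  (Sf1: flow source, stroke at near end)
b1 |I1  (0-jn J1 has e-setter on 0)
b2 |I2  (J1 effort already set via bond 0)

β0 stroke→J1
β1 stroke→I1
β2 stroke→I2
β3 stroke→Sf1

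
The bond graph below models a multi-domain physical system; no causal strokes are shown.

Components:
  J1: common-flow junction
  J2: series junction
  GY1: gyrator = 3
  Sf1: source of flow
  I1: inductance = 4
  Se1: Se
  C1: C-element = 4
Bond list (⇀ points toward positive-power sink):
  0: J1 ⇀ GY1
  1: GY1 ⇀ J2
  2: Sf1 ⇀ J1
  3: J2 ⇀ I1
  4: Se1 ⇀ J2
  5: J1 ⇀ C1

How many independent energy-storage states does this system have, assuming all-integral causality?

bond 2 |Sf1  (source Sf1 imposes f)
bond 4 |J2  (source Se1 imposes e)
bond 0 |J1  (1-jn J1 has f-setter on 2)
bond 5 |J1  (J1: bond 2 brought flow, rest push out)
bond 1 |J2  (GY1 both-in/both-out from 0)
bond 3 |I1  (closing 1-jn rule on J2)

2  (C1, I1 all integral)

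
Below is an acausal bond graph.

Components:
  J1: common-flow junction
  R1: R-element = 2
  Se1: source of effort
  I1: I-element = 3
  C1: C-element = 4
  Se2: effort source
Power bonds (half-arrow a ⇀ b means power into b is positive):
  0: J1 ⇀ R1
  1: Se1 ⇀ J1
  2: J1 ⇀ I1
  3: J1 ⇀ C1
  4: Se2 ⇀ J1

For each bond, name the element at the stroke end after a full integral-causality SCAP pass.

β0 stroke at J1
β1 stroke at J1
β2 stroke at I1
β3 stroke at J1
β4 stroke at J1

β1 stroke→J1  (source Se1 imposes e)
β4 stroke→J1  (Se2 fixes effort; stroke away)
β2 stroke→I1  (I1 outputs flow p/I1)
β0 stroke→J1  (J1 flow already set via bond 2)
β3 stroke→J1  (J1: bond 2 brought flow, rest push out)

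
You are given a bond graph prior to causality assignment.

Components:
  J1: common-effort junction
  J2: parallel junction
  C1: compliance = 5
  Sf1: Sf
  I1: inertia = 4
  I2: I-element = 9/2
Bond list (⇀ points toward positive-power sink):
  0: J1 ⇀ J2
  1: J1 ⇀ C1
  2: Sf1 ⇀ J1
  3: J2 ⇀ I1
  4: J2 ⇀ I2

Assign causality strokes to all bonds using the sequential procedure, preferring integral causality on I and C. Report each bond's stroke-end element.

b0 stroke at J2
b1 stroke at J1
b2 stroke at Sf1
b3 stroke at I1
b4 stroke at I2

β2 stroke→Sf1  (Sf1 fixes flow; stroke at Sf1)
β1 stroke→J1  (C1: C, integral causality)
β0 stroke→J2  (0-jn J1 has e-setter on 1)
β3 stroke→I1  (J2 effort already set via bond 0)
β4 stroke→I2  (J2 effort already set via bond 0)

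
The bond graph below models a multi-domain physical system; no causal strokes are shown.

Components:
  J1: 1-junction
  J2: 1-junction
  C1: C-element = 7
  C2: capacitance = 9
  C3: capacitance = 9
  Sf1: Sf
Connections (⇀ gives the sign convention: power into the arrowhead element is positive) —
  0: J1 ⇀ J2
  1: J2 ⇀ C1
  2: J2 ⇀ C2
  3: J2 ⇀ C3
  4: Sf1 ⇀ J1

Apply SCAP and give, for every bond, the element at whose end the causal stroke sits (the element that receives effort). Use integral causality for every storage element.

bond 0 stroke→J1
bond 1 stroke→J2
bond 2 stroke→J2
bond 3 stroke→J2
bond 4 stroke→Sf1

b4 stroke at Sf1  (source Sf1 imposes f)
b0 stroke at J1  (J1: bond 4 brought flow, rest push out)
b1 stroke at J2  (J2 flow already set via bond 0)
b2 stroke at J2  (J2 flow already set via bond 0)
b3 stroke at J2  (1-jn J2 has f-setter on 0)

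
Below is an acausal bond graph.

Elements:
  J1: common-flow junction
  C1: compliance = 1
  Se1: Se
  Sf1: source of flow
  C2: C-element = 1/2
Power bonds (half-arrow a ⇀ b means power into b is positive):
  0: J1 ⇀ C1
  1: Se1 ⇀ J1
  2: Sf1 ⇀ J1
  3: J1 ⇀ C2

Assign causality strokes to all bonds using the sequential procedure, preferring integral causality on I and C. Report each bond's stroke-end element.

β0 →J1
β1 →J1
β2 →Sf1
β3 →J1

β1 stroke at J1  (Se1 (Se) sets effort on bond)
β2 stroke at Sf1  (Sf1 (Sf) sets flow on bond)
β0 stroke at J1  (J1: bond 2 brought flow, rest push out)
β3 stroke at J1  (J1: bond 2 brought flow, rest push out)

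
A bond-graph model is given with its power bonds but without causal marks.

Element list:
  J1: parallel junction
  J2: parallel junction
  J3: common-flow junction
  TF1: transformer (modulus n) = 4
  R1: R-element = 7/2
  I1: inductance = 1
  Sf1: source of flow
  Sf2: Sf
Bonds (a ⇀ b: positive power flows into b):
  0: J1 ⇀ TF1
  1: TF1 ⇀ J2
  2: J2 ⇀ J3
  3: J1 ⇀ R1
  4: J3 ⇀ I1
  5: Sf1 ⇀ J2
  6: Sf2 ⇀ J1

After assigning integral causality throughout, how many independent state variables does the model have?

1  (I1 all integral)

b5 →Sf1  (source Sf1 imposes f)
b6 →Sf2  (source Sf2 imposes f)
b4 →I1  (I1 outputs flow p/I1)
b2 →J3  (J3: bond 4 brought flow, rest push out)
b1 →J2  (only one effort-in slot at J2)
b0 →TF1  (through TF1, causality passes straight; one stroke at TF1)
b3 →J1  (closing 0-jn rule on J1)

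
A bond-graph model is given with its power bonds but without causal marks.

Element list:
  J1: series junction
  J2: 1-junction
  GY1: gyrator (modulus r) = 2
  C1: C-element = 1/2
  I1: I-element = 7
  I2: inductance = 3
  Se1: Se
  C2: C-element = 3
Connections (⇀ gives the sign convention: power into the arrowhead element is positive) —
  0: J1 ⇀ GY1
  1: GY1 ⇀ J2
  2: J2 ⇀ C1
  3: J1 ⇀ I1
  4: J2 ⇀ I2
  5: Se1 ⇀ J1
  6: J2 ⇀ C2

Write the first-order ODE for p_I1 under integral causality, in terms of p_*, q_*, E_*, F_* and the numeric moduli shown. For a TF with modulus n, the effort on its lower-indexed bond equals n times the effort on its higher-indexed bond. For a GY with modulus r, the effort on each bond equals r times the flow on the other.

dp_I1/dt = E_Se1 - 2*p_I2/3

bond 5 |J1  (source Se1 imposes e)
bond 2 |J2  (prefer integral on C1)
bond 3 |I1  (prefer integral on I1)
bond 0 |J1  (1-jn J1 has f-setter on 3)
bond 1 |J2  (through GY1, causality inverts; strokes same side of GY1)
bond 4 |I2  (I2 integral (f out))
bond 6 |J2  (1-jn J2 has f-setter on 4)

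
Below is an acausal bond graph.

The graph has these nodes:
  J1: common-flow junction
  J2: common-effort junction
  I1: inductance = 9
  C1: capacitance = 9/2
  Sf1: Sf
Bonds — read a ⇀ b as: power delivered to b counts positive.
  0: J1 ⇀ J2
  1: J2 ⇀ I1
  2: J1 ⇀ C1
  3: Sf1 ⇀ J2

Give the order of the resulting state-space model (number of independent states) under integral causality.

β3 stroke→Sf1  (Sf1: flow source, stroke at near end)
β1 stroke→I1  (prefer integral on I1)
β0 stroke→J2  (J2 needs exactly one e-in)
β2 stroke→J1  (J1 flow already set via bond 0)

2  (C1, I1 all integral)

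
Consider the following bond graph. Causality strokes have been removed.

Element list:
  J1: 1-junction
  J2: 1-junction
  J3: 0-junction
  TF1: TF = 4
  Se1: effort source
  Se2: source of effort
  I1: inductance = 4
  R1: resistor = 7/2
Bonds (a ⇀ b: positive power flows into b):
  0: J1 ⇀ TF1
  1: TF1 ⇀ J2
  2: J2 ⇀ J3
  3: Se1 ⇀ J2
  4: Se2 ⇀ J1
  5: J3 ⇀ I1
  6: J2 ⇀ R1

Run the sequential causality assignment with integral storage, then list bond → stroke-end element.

bond 0 stroke→TF1
bond 1 stroke→J2
bond 2 stroke→J3
bond 3 stroke→J2
bond 4 stroke→J1
bond 5 stroke→I1
bond 6 stroke→J2

#3 →J2  (Se1 (Se) sets effort on bond)
#4 →J1  (source Se2 imposes e)
#0 →TF1  (closing 1-jn rule on J1)
#1 →J2  (TF1: transformer flips bond 0)
#5 →I1  (I1 integral (f out))
#2 →J3  (only one effort-in slot at J3)
#6 →J2  (common-f at J2 fixed by 2)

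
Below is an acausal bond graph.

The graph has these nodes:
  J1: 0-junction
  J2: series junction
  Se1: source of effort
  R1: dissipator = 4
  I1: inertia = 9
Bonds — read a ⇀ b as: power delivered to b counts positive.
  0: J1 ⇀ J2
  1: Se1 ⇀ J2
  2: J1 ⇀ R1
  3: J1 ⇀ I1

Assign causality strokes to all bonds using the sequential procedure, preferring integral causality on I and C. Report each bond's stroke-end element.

β0 stroke→J1
β1 stroke→J2
β2 stroke→R1
β3 stroke→I1

β1 |J2  (Se1 fixes effort; stroke away)
β0 |J1  (J2: last free bond brings flow in)
β2 |R1  (J1: bond 0 brought effort, rest push out)
β3 |I1  (J1 effort already set via bond 0)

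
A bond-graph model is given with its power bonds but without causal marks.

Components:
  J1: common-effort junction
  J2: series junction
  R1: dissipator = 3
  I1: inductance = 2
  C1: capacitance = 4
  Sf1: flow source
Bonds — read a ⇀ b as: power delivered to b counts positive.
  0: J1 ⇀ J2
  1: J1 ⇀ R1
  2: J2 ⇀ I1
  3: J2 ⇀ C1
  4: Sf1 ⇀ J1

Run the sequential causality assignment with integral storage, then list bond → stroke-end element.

β4 stroke→Sf1  (Sf1: flow source, stroke at near end)
β2 stroke→I1  (I1 outputs flow p/I1)
β0 stroke→J2  (common-f at J2 fixed by 2)
β3 stroke→J2  (J2: bond 2 brought flow, rest push out)
β1 stroke→J1  (J1: last free bond brings effort in)

bond 0 →J2
bond 1 →J1
bond 2 →I1
bond 3 →J2
bond 4 →Sf1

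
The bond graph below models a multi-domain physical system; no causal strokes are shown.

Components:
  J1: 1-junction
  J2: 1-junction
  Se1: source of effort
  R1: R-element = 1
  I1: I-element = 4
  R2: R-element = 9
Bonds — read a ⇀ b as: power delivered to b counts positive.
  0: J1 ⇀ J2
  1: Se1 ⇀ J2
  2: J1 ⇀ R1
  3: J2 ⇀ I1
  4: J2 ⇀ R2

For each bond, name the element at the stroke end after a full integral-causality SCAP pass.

#0 stroke at J2
#1 stroke at J2
#2 stroke at J1
#3 stroke at I1
#4 stroke at J2

#1 stroke→J2  (source Se1 imposes e)
#3 stroke→I1  (I1 integral (f out))
#0 stroke→J2  (J2 flow already set via bond 3)
#4 stroke→J2  (common-f at J2 fixed by 3)
#2 stroke→J1  (J1 flow already set via bond 0)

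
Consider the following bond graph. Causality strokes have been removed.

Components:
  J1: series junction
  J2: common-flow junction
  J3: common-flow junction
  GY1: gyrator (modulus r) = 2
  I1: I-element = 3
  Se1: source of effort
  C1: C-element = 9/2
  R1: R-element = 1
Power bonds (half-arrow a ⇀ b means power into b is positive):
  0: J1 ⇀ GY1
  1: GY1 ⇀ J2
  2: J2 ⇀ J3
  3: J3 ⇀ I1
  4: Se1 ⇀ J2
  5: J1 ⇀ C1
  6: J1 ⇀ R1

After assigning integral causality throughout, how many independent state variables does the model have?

2  (C1, I1 all integral)

bond 4 stroke→J2  (Se1 (Se) sets effort on bond)
bond 3 stroke→I1  (I1 integral (f out))
bond 2 stroke→J3  (J3 flow already set via bond 3)
bond 1 stroke→J2  (J2: bond 2 brought flow, rest push out)
bond 0 stroke→J1  (through GY1, causality inverts; strokes same side of GY1)
bond 5 stroke→J1  (C1 outputs effort q/C1)
bond 6 stroke→R1  (J1 needs exactly one f-in)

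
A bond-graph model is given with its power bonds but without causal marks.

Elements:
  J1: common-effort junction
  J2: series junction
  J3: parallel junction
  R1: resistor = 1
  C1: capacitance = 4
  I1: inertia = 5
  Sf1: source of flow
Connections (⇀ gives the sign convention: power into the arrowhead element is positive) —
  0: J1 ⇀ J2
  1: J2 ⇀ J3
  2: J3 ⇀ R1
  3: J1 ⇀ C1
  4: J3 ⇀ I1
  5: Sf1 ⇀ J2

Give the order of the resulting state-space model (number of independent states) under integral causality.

b5 →Sf1  (Sf1: flow source, stroke at near end)
b0 →J2  (1-jn J2 has f-setter on 5)
b1 →J2  (J2: bond 5 brought flow, rest push out)
b3 →J1  (J1 needs exactly one e-in)
b4 →I1  (I1 integral (f out))
b2 →J3  (J3: last free bond brings effort in)

2  (C1, I1 all integral)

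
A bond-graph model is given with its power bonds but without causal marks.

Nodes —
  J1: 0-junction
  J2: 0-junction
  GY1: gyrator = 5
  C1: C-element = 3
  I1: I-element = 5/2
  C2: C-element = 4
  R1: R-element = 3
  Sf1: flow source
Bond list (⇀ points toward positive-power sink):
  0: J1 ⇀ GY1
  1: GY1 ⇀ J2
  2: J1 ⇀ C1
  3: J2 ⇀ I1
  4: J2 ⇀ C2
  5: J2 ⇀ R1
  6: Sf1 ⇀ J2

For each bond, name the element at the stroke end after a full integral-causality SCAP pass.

b6 stroke at Sf1  (source Sf1 imposes f)
b2 stroke at J1  (C1 outputs effort q/C1)
b0 stroke at GY1  (common-e at J1 fixed by 2)
b1 stroke at GY1  (GY GY1: same side as bond 0)
b3 stroke at I1  (I1: I, integral causality)
b4 stroke at J2  (C2 integral (e out))
b5 stroke at R1  (common-e at J2 fixed by 4)

bond 0 →GY1
bond 1 →GY1
bond 2 →J1
bond 3 →I1
bond 4 →J2
bond 5 →R1
bond 6 →Sf1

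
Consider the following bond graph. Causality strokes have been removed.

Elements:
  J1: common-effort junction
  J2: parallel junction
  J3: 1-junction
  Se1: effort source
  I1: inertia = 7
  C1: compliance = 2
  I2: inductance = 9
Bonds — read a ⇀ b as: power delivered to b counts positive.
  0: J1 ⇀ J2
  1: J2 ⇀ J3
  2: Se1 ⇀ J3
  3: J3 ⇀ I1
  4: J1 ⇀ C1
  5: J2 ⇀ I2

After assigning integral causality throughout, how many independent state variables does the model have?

b2 |J3  (Se1 fixes effort; stroke away)
b3 |I1  (prefer integral on I1)
b1 |J3  (1-jn J3 has f-setter on 3)
b4 |J1  (C1 outputs effort q/C1)
b0 |J2  (J1: bond 4 brought effort, rest push out)
b5 |I2  (common-e at J2 fixed by 0)

3  (C1, I1, I2 all integral)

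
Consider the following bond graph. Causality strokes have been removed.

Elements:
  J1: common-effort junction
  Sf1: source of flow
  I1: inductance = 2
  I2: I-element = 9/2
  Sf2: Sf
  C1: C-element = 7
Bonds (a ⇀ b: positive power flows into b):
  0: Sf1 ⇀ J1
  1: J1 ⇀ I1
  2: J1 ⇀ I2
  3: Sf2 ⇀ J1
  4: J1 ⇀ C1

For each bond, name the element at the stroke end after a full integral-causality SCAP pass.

β0 |Sf1
β1 |I1
β2 |I2
β3 |Sf2
β4 |J1

#0 |Sf1  (Sf1: flow source, stroke at near end)
#3 |Sf2  (Sf2 fixes flow; stroke at Sf2)
#1 |I1  (prefer integral on I1)
#2 |I2  (I2: I, integral causality)
#4 |J1  (J1 needs exactly one e-in)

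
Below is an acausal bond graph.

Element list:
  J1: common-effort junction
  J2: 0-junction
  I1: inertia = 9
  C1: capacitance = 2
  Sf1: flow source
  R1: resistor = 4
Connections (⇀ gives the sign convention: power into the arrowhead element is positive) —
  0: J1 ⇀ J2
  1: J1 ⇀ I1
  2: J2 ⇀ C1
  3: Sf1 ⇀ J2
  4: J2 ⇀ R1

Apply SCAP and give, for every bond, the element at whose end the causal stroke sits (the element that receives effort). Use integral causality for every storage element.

bond 3 →Sf1  (Sf1 fixes flow; stroke at Sf1)
bond 1 →I1  (I1: I, integral causality)
bond 0 →J1  (J1 needs exactly one e-in)
bond 2 →J2  (C1: C, integral causality)
bond 4 →R1  (J2 effort already set via bond 2)

b0 →J1
b1 →I1
b2 →J2
b3 →Sf1
b4 →R1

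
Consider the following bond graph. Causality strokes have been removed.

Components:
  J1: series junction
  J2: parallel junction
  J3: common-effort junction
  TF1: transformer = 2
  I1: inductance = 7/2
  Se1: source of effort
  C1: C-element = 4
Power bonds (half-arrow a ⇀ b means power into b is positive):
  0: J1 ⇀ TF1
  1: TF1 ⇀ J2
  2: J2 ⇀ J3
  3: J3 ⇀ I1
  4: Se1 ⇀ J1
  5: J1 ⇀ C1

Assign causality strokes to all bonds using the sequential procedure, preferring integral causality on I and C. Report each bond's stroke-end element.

b0 stroke at TF1
b1 stroke at J2
b2 stroke at J3
b3 stroke at I1
b4 stroke at J1
b5 stroke at J1

#4 |J1  (source Se1 imposes e)
#3 |I1  (I1 integral (f out))
#2 |J3  (J3 needs exactly one e-in)
#1 |J2  (J2 needs exactly one e-in)
#0 |TF1  (TF TF1: opposite of bond 1)
#5 |J1  (J1 flow already set via bond 0)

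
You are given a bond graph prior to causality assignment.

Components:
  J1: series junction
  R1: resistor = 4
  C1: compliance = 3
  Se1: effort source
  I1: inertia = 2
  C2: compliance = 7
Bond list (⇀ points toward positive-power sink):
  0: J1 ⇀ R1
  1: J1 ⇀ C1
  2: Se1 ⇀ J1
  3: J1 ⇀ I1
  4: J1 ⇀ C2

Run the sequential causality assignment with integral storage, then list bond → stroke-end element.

β2 |J1  (source Se1 imposes e)
β1 |J1  (C1: C, integral causality)
β3 |I1  (I1 outputs flow p/I1)
β0 |J1  (common-f at J1 fixed by 3)
β4 |J1  (J1 flow already set via bond 3)

b0 stroke→J1
b1 stroke→J1
b2 stroke→J1
b3 stroke→I1
b4 stroke→J1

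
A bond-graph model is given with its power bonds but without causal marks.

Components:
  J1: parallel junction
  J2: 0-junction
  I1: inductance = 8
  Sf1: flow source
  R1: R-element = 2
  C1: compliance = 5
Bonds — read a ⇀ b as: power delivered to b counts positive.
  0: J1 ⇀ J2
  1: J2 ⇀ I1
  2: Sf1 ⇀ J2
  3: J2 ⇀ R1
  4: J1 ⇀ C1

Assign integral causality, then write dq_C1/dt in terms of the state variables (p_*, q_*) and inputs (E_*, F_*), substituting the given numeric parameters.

dq_C1/dt = F_Sf1 - p_I1/8 - q_C1/10

b2 →Sf1  (Sf1: flow source, stroke at near end)
b1 →I1  (I1: I, integral causality)
b4 →J1  (C1 integral (e out))
b0 →J2  (common-e at J1 fixed by 4)
b3 →R1  (J2 effort already set via bond 0)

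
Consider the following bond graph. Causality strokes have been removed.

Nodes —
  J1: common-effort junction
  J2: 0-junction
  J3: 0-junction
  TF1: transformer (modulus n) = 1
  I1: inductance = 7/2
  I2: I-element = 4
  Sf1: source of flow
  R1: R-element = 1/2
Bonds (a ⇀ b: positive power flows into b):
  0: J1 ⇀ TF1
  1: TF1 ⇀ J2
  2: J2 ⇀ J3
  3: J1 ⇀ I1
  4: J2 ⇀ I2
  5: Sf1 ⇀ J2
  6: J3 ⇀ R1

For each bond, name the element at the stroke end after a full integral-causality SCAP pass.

β5 stroke→Sf1  (Sf1: flow source, stroke at near end)
β3 stroke→I1  (I1 outputs flow p/I1)
β0 stroke→J1  (only one effort-in slot at J1)
β1 stroke→TF1  (TF TF1: opposite of bond 0)
β4 stroke→I2  (I2 outputs flow p/I2)
β2 stroke→J2  (closing 0-jn rule on J2)
β6 stroke→J3  (only one effort-in slot at J3)

b0 →J1
b1 →TF1
b2 →J2
b3 →I1
b4 →I2
b5 →Sf1
b6 →J3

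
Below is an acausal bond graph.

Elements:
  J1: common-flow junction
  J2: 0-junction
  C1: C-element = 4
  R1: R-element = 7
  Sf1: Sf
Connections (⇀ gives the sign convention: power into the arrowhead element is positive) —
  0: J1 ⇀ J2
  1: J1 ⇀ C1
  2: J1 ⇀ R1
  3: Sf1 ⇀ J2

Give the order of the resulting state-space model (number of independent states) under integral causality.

1  (C1 all integral)

β3 →Sf1  (Sf1: flow source, stroke at near end)
β0 →J2  (closing 0-jn rule on J2)
β1 →J1  (J1: bond 0 brought flow, rest push out)
β2 →J1  (J1: bond 0 brought flow, rest push out)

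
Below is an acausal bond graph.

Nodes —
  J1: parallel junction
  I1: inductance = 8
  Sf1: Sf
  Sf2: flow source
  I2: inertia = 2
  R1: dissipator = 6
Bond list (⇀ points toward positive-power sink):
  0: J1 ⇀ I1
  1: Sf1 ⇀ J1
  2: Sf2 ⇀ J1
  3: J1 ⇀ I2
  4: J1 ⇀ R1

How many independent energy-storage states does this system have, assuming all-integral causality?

bond 1 stroke→Sf1  (source Sf1 imposes f)
bond 2 stroke→Sf2  (Sf2: flow source, stroke at near end)
bond 0 stroke→I1  (I1 outputs flow p/I1)
bond 3 stroke→I2  (prefer integral on I2)
bond 4 stroke→J1  (closing 0-jn rule on J1)

2  (I1, I2 all integral)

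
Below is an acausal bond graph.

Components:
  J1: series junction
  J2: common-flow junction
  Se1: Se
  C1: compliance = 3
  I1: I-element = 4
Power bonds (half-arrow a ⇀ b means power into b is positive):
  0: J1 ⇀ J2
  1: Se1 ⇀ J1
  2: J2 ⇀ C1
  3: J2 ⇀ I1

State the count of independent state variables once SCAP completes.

2  (C1, I1 all integral)

bond 1 stroke→J1  (Se1 (Se) sets effort on bond)
bond 0 stroke→J2  (J1 needs exactly one f-in)
bond 2 stroke→J2  (C1 integral (e out))
bond 3 stroke→I1  (J2 needs exactly one f-in)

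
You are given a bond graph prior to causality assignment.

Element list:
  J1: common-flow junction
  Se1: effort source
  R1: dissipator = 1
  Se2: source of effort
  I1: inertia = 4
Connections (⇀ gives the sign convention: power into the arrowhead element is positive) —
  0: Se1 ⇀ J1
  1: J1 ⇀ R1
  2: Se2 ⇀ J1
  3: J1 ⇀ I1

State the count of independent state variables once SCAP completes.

β0 stroke at J1  (Se1 (Se) sets effort on bond)
β2 stroke at J1  (source Se2 imposes e)
β3 stroke at I1  (I1: I, integral causality)
β1 stroke at J1  (J1 flow already set via bond 3)

1  (I1 all integral)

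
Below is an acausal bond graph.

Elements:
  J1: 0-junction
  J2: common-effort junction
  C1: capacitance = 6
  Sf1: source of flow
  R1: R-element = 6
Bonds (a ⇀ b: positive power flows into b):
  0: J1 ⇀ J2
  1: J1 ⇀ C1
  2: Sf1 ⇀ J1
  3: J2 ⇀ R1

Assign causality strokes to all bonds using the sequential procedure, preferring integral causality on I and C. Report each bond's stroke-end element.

b0 stroke→J2
b1 stroke→J1
b2 stroke→Sf1
b3 stroke→R1

#2 stroke at Sf1  (Sf1: flow source, stroke at near end)
#1 stroke at J1  (C1 outputs effort q/C1)
#0 stroke at J2  (J1 effort already set via bond 1)
#3 stroke at R1  (J2: bond 0 brought effort, rest push out)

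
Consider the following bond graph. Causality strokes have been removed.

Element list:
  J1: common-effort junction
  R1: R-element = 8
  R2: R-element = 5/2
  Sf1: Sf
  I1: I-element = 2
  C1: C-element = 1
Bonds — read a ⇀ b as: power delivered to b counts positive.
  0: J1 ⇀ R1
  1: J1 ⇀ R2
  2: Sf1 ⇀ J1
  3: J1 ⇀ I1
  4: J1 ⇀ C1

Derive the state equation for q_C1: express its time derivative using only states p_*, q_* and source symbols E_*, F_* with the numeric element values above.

dq_C1/dt = F_Sf1 - p_I1/2 - 21*q_C1/40

b2 stroke at Sf1  (source Sf1 imposes f)
b3 stroke at I1  (I1 integral (f out))
b4 stroke at J1  (C1: C, integral causality)
b0 stroke at R1  (J1 effort already set via bond 4)
b1 stroke at R2  (0-jn J1 has e-setter on 4)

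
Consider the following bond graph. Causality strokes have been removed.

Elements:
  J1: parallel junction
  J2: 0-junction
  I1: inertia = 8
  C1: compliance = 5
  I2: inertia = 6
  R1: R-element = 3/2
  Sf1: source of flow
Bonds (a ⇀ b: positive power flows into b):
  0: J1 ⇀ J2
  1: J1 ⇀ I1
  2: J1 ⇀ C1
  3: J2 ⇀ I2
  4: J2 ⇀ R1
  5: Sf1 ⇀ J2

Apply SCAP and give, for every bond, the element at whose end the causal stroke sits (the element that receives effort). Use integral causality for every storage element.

b0 stroke→J2
b1 stroke→I1
b2 stroke→J1
b3 stroke→I2
b4 stroke→R1
b5 stroke→Sf1

β5 stroke→Sf1  (Sf1 (Sf) sets flow on bond)
β1 stroke→I1  (I1: I, integral causality)
β2 stroke→J1  (C1: C, integral causality)
β0 stroke→J2  (common-e at J1 fixed by 2)
β3 stroke→I2  (J2: bond 0 brought effort, rest push out)
β4 stroke→R1  (J2: bond 0 brought effort, rest push out)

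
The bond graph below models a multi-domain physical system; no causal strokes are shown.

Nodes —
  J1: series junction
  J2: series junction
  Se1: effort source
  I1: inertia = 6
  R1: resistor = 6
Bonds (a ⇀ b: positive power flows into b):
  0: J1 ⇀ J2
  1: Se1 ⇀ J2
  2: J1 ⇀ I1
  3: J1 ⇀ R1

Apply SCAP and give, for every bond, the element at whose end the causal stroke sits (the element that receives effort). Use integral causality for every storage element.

#1 stroke→J2  (Se1: effort source, stroke at far end)
#0 stroke→J1  (only one flow-in slot at J2)
#2 stroke→I1  (prefer integral on I1)
#3 stroke→J1  (common-f at J1 fixed by 2)

bond 0 |J1
bond 1 |J2
bond 2 |I1
bond 3 |J1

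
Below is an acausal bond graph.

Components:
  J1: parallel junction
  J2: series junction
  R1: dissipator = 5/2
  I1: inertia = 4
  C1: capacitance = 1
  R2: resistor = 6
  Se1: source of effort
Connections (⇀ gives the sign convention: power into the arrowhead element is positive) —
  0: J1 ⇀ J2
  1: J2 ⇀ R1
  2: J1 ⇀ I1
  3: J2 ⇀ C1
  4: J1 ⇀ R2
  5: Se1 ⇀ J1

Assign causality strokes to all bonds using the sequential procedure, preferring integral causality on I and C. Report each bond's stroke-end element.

#0 stroke at J2
#1 stroke at R1
#2 stroke at I1
#3 stroke at J2
#4 stroke at R2
#5 stroke at J1

b5 →J1  (Se1 (Se) sets effort on bond)
b0 →J2  (common-e at J1 fixed by 5)
b2 →I1  (J1: bond 5 brought effort, rest push out)
b4 →R2  (J1 effort already set via bond 5)
b3 →J2  (C1 integral (e out))
b1 →R1  (only one flow-in slot at J2)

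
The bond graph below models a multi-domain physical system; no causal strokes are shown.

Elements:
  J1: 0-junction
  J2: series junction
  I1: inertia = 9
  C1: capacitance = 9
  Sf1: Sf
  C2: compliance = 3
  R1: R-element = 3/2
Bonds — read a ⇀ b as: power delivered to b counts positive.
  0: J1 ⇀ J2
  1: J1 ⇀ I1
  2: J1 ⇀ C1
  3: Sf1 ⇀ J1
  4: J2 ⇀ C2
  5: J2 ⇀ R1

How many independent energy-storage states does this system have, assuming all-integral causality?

b3 |Sf1  (source Sf1 imposes f)
b1 |I1  (prefer integral on I1)
b2 |J1  (prefer integral on C1)
b0 |J2  (common-e at J1 fixed by 2)
b4 |J2  (C2: C, integral causality)
b5 |R1  (J2: last free bond brings flow in)

3  (C1, C2, I1 all integral)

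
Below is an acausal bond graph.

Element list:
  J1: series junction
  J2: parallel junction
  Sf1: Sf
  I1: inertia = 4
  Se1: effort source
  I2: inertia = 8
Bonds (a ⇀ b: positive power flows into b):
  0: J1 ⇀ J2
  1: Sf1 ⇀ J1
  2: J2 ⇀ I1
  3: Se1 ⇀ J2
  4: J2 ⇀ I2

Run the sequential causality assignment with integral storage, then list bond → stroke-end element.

bond 1 stroke at Sf1  (Sf1 fixes flow; stroke at Sf1)
bond 3 stroke at J2  (Se1 fixes effort; stroke away)
bond 0 stroke at J1  (common-f at J1 fixed by 1)
bond 2 stroke at I1  (common-e at J2 fixed by 3)
bond 4 stroke at I2  (J2: bond 3 brought effort, rest push out)

bond 0 |J1
bond 1 |Sf1
bond 2 |I1
bond 3 |J2
bond 4 |I2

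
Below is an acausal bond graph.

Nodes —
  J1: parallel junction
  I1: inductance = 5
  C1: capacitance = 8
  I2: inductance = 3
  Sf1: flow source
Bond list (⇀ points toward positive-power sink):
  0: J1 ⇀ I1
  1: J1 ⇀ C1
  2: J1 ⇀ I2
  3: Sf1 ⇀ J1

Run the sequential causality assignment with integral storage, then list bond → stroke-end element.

b3 |Sf1  (Sf1: flow source, stroke at near end)
b0 |I1  (I1 integral (f out))
b1 |J1  (prefer integral on C1)
b2 |I2  (J1 effort already set via bond 1)

b0 stroke at I1
b1 stroke at J1
b2 stroke at I2
b3 stroke at Sf1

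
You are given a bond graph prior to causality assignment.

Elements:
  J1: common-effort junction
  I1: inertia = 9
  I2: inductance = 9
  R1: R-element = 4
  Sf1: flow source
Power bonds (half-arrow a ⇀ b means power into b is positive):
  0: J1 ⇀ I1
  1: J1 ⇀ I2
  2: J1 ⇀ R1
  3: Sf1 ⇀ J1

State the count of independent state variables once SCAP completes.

bond 3 |Sf1  (Sf1 (Sf) sets flow on bond)
bond 0 |I1  (I1 outputs flow p/I1)
bond 1 |I2  (prefer integral on I2)
bond 2 |J1  (only one effort-in slot at J1)

2  (I1, I2 all integral)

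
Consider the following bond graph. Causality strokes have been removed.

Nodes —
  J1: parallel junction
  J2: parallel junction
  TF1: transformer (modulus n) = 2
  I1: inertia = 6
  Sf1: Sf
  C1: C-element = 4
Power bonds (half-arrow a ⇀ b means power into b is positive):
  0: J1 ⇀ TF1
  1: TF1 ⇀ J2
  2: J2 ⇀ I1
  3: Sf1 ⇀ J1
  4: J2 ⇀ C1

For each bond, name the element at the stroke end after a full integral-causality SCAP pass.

#3 |Sf1  (Sf1: flow source, stroke at near end)
#0 |J1  (closing 0-jn rule on J1)
#1 |TF1  (TF1: transformer flips bond 0)
#2 |I1  (prefer integral on I1)
#4 |J2  (J2 needs exactly one e-in)

bond 0 stroke→J1
bond 1 stroke→TF1
bond 2 stroke→I1
bond 3 stroke→Sf1
bond 4 stroke→J2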